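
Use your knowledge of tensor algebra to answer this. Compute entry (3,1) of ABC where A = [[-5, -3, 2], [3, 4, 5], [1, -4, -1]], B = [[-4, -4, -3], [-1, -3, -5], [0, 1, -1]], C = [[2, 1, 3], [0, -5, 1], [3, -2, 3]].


(ABC)_{31} = sum_m (AB)_{3m} C_{m1}. First compute row 3 of AB.
(AB)_{31} = 1*-4 + -4*-1 + -1*0 = 0
(AB)_{32} = 1*-4 + -4*-3 + -1*1 = 7
(AB)_{33} = 1*-3 + -4*-5 + -1*-1 = 18
Now contract with column 1 of C:
(AB)_{31} * C_{11} = 0 * 2 = 0
(AB)_{32} * C_{21} = 7 * 0 = 0
(AB)_{33} * C_{31} = 18 * 3 = 54
(ABC)_{31} = 0 + 0 + 54 = 54

54


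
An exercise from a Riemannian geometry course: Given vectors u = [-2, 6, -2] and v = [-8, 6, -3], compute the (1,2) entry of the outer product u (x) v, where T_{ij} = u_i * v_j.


The outer product entry T_{ij} = u_i * v_j.
We need i=1, j=2.
u_1 = -2, v_2 = 6
T_{1,2} = -2 * 6 = -12

-12


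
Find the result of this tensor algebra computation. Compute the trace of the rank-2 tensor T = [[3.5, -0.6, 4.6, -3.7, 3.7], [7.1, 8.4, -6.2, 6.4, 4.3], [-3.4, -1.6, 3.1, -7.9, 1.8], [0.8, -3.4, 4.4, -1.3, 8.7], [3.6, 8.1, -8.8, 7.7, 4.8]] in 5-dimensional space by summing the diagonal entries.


The contraction (trace) of a rank-2 tensor is the sum of its diagonal elements.
Diagonal entries: A[1,1] = 3.5, A[2,2] = 8.4, A[3,3] = 3.1, A[4,4] = -1.3, A[5,5] = 4.8
Tr(A) = 3.5 + 8.4 + 3.1 + -1.3 + 4.8 = 18.5

18.5


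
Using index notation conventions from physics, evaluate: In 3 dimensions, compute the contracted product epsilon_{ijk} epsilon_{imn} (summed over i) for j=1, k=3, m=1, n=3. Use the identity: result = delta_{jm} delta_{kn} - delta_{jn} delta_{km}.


Using the identity: epsilon_{ijk} epsilon_{imn} = delta_{jm} delta_{kn} - delta_{jn} delta_{km}.
delta_{11} = 1
delta_{33} = 1
delta_{13} = 0
delta_{31} = 0
Result = 1 * 1 - 0 * 0 = 1 - 0 = 1

1


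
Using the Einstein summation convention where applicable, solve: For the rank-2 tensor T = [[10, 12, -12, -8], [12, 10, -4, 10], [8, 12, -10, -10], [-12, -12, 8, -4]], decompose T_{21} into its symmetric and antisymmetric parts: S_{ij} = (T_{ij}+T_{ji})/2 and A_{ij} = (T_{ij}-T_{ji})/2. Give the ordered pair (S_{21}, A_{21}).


T_{21} = 12
T_{12} = 12
S_{21} = (12 + 12)/2 = 24/2 = 12
A_{21} = (12 - 12)/2 = 0/2 = 0
Check: S + A = 12 + 0 = 12 = T_{21}.

(12, 0)


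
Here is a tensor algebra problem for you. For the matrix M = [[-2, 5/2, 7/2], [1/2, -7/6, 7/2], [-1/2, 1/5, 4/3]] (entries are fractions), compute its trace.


The trace is the sum of diagonal entries.
Diagonal: M[1,1] = -2, M[2,2] = -7/6, M[3,3] = 4/3
Tr(M) = -2 + -7/6 + 4/3
Computing step by step:
After adding M[1,1]: -2
After adding M[2,2]: -19/6
After adding M[3,3]: -11/6
Tr(M) = -11/6

-11/6


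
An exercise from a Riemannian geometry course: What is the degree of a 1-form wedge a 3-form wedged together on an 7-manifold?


The degree of a wedge product is the sum of the degrees of the individual forms.
Degrees: 1, 3
Total degree = 1 + 3 = 4

4


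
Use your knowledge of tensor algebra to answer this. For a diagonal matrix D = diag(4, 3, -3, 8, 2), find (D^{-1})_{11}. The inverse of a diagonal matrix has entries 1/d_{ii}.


For a diagonal matrix, the inverse has entries (D^{-1})_{ii} = 1/d_{ii}.
The diagonal entries are: d_{11} = 4, d_{22} = 3, d_{33} = -3, d_{44} = 8, d_{55} = 2
We need (D^{-1})_{11} = 1/d_{11} = 1/4 = 1/4

1/4


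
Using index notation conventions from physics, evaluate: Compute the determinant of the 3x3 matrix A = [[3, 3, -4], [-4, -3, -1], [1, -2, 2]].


Expanding along the first row, det(A) = a11*M_11 - a12*M_12 + a13*M_13, where M_1j is the (1,j) minor.
Minor M_11 = -3*2 - -1*-2 = -8
Minor M_12 = -4*2 - -1*1 = -7
Minor M_13 = -4*-2 - -3*1 = 11
det = 3*(-8) - 3*(-7) + -4*(11)
    = -24 - -21 + -44
    = -47

-47


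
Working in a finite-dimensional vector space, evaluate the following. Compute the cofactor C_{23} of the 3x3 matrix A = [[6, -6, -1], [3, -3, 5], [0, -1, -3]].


To find cofactor C_{23}, delete row 2 and column 3.
The resulting 2x2 submatrix is: [[6, -6], [0, -1]]
Minor M_{23} = 6*-1 - -6*0
  = -6 - 0 = -6
Sign = (-1)^(2+3) = (-1)^5 = -1
Cofactor C_{23} = -1 * -6 = 6

6


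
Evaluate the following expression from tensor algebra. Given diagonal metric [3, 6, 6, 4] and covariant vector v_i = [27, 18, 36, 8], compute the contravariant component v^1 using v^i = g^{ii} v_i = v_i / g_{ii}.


To raise an index with a diagonal metric: v^i = v_i / g_{ii}.
For index 1: v_1 = 27, g_{11} = 3
v^1 = 27 / 3 = 9

9


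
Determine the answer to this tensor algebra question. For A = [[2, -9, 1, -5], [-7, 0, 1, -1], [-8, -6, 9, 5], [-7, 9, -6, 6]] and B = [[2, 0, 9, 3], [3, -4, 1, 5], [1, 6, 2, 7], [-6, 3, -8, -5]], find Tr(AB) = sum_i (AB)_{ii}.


Tr(AB) = sum_i (AB)_{ii} where (AB)_{ii} = sum_k A_{ik} B_{ki}.
(AB)_{11} = 2*2 + -9*3 + 1*1 + -5*-6 = 8
(AB)_{22} = -7*0 + 0*-4 + 1*6 + -1*3 = 3
(AB)_{33} = -8*9 + -6*1 + 9*2 + 5*-8 = -100
(AB)_{44} = -7*3 + 9*5 + -6*7 + 6*-5 = -48
Tr(AB) = 8 + 3 + -100 + -48 = -137

-137


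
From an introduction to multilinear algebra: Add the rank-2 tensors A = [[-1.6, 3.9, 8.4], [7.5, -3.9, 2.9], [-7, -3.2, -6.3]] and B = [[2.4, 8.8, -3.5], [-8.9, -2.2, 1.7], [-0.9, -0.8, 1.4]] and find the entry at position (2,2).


Tensor addition is component-wise: (A + B)_{ij} = A_{ij} + B_{ij}.
A_{22} = -3.9
B_{22} = -2.2
(A + B)_{22} = -3.9 + -2.2 = -6.1

-6.1


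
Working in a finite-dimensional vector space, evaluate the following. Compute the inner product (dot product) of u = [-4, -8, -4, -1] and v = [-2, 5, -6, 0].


The inner product u . v = sum of u_i * v_i.
Term-by-term: -4 * -2, -8 * 5, -4 * -6, -1 * 0
Products: 8, -40, 24, 0
Sum = 8 + -40 + 24 + 0 = -8

-8


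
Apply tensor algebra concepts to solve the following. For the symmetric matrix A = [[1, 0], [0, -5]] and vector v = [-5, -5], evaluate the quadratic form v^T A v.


First compute Av:
(Av)_1 = 1*-5 + 0*-5 = -5
(Av)_2 = 0*-5 + -5*-5 = 25
Av = [-5, 25]
Then v^T (Av) = -5*-5 + -5*25
= 25 + -125 = -100

-100


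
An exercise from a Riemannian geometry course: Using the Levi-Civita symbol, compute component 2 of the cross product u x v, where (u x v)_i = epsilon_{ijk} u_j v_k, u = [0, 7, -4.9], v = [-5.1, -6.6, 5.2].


(u x v)_2 = sum_{j,k} epsilon_{2jk} u_j v_k. Only permutations of (1,2,3) contribute; the two non-zero terms are:
eps_{213} u_1 v_3 = -1 * 0 * 5.2 = 0
eps_{231} u_3 v_1 = 1 * -4.9 * -5.1 = 24.99
(u x v)_2 = 24.99

24.99


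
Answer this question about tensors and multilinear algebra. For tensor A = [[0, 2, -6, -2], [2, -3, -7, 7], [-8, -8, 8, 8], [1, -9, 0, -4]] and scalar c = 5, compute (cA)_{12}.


Scalar multiplication: (cA)_{ij} = c * A_{ij}.
c = 5
A_{12} = 2
(cA)_{12} = 5 * 2 = 10

10


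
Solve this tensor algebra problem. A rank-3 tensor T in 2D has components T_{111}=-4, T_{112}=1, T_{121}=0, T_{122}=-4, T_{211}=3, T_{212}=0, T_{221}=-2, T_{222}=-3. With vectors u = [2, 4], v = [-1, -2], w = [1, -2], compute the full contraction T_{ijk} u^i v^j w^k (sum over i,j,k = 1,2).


S = sum over i,j,k of T_{ijk} u_i v_j w_k. Expanding all 8 terms:
T_{111}*u_1*v_1*w_1 = -4*2*-1*1 = 8  (running total: 8)
T_{112}*u_1*v_1*w_2 = 1*2*-1*-2 = 4  (running total: 12)
T_{121}*u_1*v_2*w_1 = 0*2*-2*1 = 0  (running total: 12)
T_{122}*u_1*v_2*w_2 = -4*2*-2*-2 = -32  (running total: -20)
T_{211}*u_2*v_1*w_1 = 3*4*-1*1 = -12  (running total: -32)
T_{212}*u_2*v_1*w_2 = 0*4*-1*-2 = 0  (running total: -32)
T_{221}*u_2*v_2*w_1 = -2*4*-2*1 = 16  (running total: -16)
T_{222}*u_2*v_2*w_2 = -3*4*-2*-2 = -48  (running total: -64)
S = -64

-64


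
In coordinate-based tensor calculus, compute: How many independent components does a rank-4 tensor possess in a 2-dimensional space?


The number of components of a rank-r tensor in d dimensions is d^r.
Here d = 2 and r = 4.
2^4 = 16

16


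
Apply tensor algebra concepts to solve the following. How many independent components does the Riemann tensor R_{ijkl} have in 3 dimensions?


The Riemann tensor in d dimensions has d^2(d^2 - 1)/12 independent components.
d = 3, so d^2 = 9
d^2 - 1 = 8
d^2(d^2 - 1) = 9 * 8 = 72
Divide by 12: 72 / 12 = 6

6


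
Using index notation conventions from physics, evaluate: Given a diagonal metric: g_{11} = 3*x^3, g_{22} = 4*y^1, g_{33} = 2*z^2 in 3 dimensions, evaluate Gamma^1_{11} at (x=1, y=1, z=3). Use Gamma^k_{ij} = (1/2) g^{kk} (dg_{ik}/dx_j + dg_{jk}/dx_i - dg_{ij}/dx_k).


For a diagonal metric, Gamma^k_{ij} = (1/2) g^{kk} (dg_{ik}/dx_j + dg_{jk}/dx_i - dg_{ij}/dx_k).
The metric is diagonal, so g_{ab} = 0 for a != b.
At the given point: g_{11} = 3, g_{22} = 4, g_{33} = 18
g^{11} = 1/3
dg_{11}/dx_1 = dg_{11}/dx_1 = 9
dg_{11}/dx_1 = dg_{11}/dx_1 = 9
dg_{11}/dx_1 = dg_{11}/dx_1 = 9
Numerator = 9 + 9 - 9 = 9
Gamma^1_{11} = 9 / (2 * 3) = 3/2

3/2


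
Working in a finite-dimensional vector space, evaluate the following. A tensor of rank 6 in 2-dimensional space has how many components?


The number of components of a rank-r tensor in d dimensions is d^r.
Here d = 2 and r = 6.
2^6 = 64

64


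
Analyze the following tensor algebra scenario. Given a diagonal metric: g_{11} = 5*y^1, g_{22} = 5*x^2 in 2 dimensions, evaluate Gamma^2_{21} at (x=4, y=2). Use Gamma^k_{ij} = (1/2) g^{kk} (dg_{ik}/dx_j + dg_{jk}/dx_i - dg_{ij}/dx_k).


For a diagonal metric, Gamma^k_{ij} = (1/2) g^{kk} (dg_{ik}/dx_j + dg_{jk}/dx_i - dg_{ij}/dx_k).
The metric is diagonal, so g_{ab} = 0 for a != b.
At the given point: g_{11} = 10, g_{22} = 80
g^{22} = 1/80
dg_{22}/dx_1 = dg_{22}/dx_1 = 40
dg_{12}/dx_2 = 0 (off-diagonal)
dg_{21}/dx_2 = 0 (off-diagonal)
Numerator = 40 + 0 - 0 = 40
Gamma^2_{21} = 40 / (2 * 80) = 1/4

1/4


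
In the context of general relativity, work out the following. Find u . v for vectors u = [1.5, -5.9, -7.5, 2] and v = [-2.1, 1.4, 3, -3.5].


The inner product u . v = sum of u_i * v_i.
Term-by-term: 1.5 * -2.1, -5.9 * 1.4, -7.5 * 3, 2 * -3.5
Products: -3.15, -8.26, -22.5, -7
Sum = -3.15 + -8.26 + -22.5 + -7 = -40.91

-40.91


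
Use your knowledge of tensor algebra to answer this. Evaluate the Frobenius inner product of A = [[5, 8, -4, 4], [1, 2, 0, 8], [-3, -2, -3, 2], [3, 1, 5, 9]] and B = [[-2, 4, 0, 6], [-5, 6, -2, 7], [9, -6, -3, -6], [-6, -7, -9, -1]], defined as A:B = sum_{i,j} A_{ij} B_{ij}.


A:B = sum over all i,j of A_{ij} * B_{ij}.
Row 1: 5*-2=-10, 8*4=32, -4*0=0, 4*6=24 => row sum = 46
Row 2: 1*-5=-5, 2*6=12, 0*-2=0, 8*7=56 => row sum = 63
Row 3: -3*9=-27, -2*-6=12, -3*-3=9, 2*-6=-12 => row sum = -18
Row 4: 3*-6=-18, 1*-7=-7, 5*-9=-45, 9*-1=-9 => row sum = -79
Total = 46 + 63 + -18 + -79 = 12

12


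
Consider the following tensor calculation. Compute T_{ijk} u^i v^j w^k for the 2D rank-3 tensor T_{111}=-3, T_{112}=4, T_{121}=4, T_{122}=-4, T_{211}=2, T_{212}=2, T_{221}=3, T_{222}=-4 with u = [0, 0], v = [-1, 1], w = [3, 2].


S = sum over i,j,k of T_{ijk} u_i v_j w_k. Expanding all 8 terms:
T_{111}*u_1*v_1*w_1 = -3*0*-1*3 = 0  (running total: 0)
T_{112}*u_1*v_1*w_2 = 4*0*-1*2 = 0  (running total: 0)
T_{121}*u_1*v_2*w_1 = 4*0*1*3 = 0  (running total: 0)
T_{122}*u_1*v_2*w_2 = -4*0*1*2 = 0  (running total: 0)
T_{211}*u_2*v_1*w_1 = 2*0*-1*3 = 0  (running total: 0)
T_{212}*u_2*v_1*w_2 = 2*0*-1*2 = 0  (running total: 0)
T_{221}*u_2*v_2*w_1 = 3*0*1*3 = 0  (running total: 0)
T_{222}*u_2*v_2*w_2 = -4*0*1*2 = 0  (running total: 0)
S = 0

0


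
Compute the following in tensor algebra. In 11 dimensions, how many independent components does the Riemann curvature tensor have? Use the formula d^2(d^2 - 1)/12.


The Riemann tensor in d dimensions has d^2(d^2 - 1)/12 independent components.
d = 11, so d^2 = 121
d^2 - 1 = 120
d^2(d^2 - 1) = 121 * 120 = 14520
Divide by 12: 14520 / 12 = 1210

1210


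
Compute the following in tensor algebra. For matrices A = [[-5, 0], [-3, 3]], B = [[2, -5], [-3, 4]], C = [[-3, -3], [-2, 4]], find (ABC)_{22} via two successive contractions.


(ABC)_{22} = sum_m (AB)_{2m} C_{m2}. First compute row 2 of AB.
(AB)_{21} = -3*2 + 3*-3 = -15
(AB)_{22} = -3*-5 + 3*4 = 27
Now contract with column 2 of C:
(AB)_{21} * C_{12} = -15 * -3 = 45
(AB)_{22} * C_{22} = 27 * 4 = 108
(ABC)_{22} = 45 + 108 = 153

153


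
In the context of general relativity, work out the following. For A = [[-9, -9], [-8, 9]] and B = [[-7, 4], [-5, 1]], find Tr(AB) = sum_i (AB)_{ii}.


Tr(AB) = sum_i (AB)_{ii} where (AB)_{ii} = sum_k A_{ik} B_{ki}.
(AB)_{11} = -9*-7 + -9*-5 = 108
(AB)_{22} = -8*4 + 9*1 = -23
Tr(AB) = 108 + -23 = 85

85


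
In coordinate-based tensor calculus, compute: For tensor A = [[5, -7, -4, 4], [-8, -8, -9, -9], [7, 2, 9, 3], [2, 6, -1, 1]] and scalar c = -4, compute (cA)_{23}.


Scalar multiplication: (cA)_{ij} = c * A_{ij}.
c = -4
A_{23} = -9
(cA)_{23} = -4 * -9 = 36

36


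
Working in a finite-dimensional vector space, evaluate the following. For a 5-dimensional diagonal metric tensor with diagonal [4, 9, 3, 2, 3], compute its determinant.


For a diagonal metric, the determinant is the product of diagonal entries.
Diagonal entries: 4, 9, 3, 2, 3
det(g) = 4 * 9 * 3 * 2 * 3 = 648

648


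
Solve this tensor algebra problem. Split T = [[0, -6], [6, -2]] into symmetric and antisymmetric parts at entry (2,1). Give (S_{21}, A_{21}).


T_{21} = 6
T_{12} = -6
S_{21} = (6 + -6)/2 = 0/2 = 0
A_{21} = (6 - -6)/2 = 12/2 = 6
Check: S + A = 0 + 6 = 6 = T_{21}.

(0, 6)


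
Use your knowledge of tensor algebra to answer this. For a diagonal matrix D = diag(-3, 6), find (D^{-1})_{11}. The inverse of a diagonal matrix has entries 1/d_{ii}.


For a diagonal matrix, the inverse has entries (D^{-1})_{ii} = 1/d_{ii}.
The diagonal entries are: d_{11} = -3, d_{22} = 6
We need (D^{-1})_{11} = 1/d_{11} = 1/-3 = -1/3

-1/3


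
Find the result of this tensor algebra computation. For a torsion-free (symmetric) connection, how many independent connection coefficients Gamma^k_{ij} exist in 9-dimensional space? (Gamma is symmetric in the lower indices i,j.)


Christoffel symbols Gamma^k_{ij} are symmetric in i,j, so there are d * d(d+1)/2 independent symbols.
d = 9
d(d+1)/2 = 9 * 10 / 2 = 45
Total = 9 * 45 = 405

405


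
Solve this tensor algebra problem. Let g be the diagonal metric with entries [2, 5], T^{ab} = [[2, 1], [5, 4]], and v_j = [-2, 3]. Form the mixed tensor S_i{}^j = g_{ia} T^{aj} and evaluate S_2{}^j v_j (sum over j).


Step 1: lower the first index. For a diagonal metric, g_{ia} T^{aj} = g_{ii} T^{ij} (no sum on i).
g_{22} = 5
S_2{}^1 = 5 * T^{21} = 5 * 5 = 25
S_2{}^2 = 5 * T^{22} = 5 * 4 = 20
Step 2: contract S_2{}^j with v_j.
S_2{}^1 * v_1 = 25 * -2 = -50
S_2{}^2 * v_2 = 20 * 3 = 60
Result = -50 + 60 = 10

10


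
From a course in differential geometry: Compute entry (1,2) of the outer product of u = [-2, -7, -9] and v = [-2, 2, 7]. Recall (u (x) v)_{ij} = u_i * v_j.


The outer product entry T_{ij} = u_i * v_j.
We need i=1, j=2.
u_1 = -2, v_2 = 2
T_{1,2} = -2 * 2 = -4

-4


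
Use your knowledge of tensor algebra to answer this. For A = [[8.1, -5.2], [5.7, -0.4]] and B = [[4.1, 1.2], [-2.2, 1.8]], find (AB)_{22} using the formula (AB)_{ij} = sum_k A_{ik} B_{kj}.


(AB)_{ij} = sum_k A_{ik} B_{kj}.
For i=2, j=2:
A_{21} * B_{12} = 5.7 * 1.2 = 6.84
A_{22} * B_{22} = -0.4 * 1.8 = -0.72
Sum = 6.84 + -0.72 = 6.12

6.12


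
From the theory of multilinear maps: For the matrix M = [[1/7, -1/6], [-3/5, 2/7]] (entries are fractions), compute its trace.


The trace is the sum of diagonal entries.
Diagonal: M[1,1] = 1/7, M[2,2] = 2/7
Tr(M) = 1/7 + 2/7
Computing step by step:
After adding M[1,1]: 1/7
After adding M[2,2]: 3/7
Tr(M) = 3/7

3/7


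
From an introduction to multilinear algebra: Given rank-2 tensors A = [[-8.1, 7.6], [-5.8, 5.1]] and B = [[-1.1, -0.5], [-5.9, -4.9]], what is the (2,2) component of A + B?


Tensor addition is component-wise: (A + B)_{ij} = A_{ij} + B_{ij}.
A_{22} = 5.1
B_{22} = -4.9
(A + B)_{22} = 5.1 + -4.9 = 0.2

0.2


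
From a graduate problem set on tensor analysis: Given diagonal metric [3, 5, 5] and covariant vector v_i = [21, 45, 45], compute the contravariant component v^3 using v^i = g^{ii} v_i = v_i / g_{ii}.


To raise an index with a diagonal metric: v^i = v_i / g_{ii}.
For index 3: v_3 = 45, g_{33} = 5
v^3 = 45 / 5 = 9

9


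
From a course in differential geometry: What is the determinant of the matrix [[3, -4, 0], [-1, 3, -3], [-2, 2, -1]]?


Expanding along the first row, det(A) = a11*M_11 - a12*M_12 + a13*M_13, where M_1j is the (1,j) minor.
Minor M_11 = 3*-1 - -3*2 = 3
Minor M_12 = -1*-1 - -3*-2 = -5
Minor M_13 = -1*2 - 3*-2 = 4
det = 3*(3) - -4*(-5) + 0*(4)
    = 9 - 20 + 0
    = -11

-11


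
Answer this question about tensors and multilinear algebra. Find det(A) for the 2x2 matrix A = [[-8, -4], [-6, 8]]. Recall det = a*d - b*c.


For a 2x2 matrix [[a, b], [c, d]], det = a*d - b*c.
a = -8, b = -4, c = -6, d = 8
a*d = -8 * 8 = -64
b*c = -4 * -6 = 24
det = -64 - 24 = -88

-88


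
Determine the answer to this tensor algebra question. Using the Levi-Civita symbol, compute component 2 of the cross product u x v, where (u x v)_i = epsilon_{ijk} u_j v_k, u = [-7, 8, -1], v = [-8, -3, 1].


(u x v)_2 = sum_{j,k} epsilon_{2jk} u_j v_k. Only permutations of (1,2,3) contribute; the two non-zero terms are:
eps_{213} u_1 v_3 = -1 * -7 * 1 = 7
eps_{231} u_3 v_1 = 1 * -1 * -8 = 8
(u x v)_2 = 15

15


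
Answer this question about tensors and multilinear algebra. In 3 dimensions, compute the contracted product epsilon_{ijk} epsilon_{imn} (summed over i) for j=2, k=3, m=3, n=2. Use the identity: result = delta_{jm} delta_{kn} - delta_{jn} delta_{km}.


Using the identity: epsilon_{ijk} epsilon_{imn} = delta_{jm} delta_{kn} - delta_{jn} delta_{km}.
delta_{23} = 0
delta_{32} = 0
delta_{22} = 1
delta_{33} = 1
Result = 0 * 0 - 1 * 1 = 0 - 1 = -1

-1


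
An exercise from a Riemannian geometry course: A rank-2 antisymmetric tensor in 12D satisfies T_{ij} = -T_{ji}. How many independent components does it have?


An antisymmetric rank-2 tensor satisfies A_{ij} = -A_{ji}, so diagonal entries are zero.
The independent components are the upper-triangular entries: C(n, 2) = n(n-1)/2.
n = 12
C(12, 2) = 12 * 11 / 2 = 132 / 2 = 66

66


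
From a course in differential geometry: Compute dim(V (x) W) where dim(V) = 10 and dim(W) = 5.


The dimension of a tensor product is the product of dimensions.
dim(V) = 10, dim(W) = 5
dim(V (x) W) = 10 * 5 = 50

50


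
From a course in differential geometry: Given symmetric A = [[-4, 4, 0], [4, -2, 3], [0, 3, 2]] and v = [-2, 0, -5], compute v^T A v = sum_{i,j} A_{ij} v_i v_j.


First compute Av:
(Av)_1 = -4*-2 + 4*0 + 0*-5 = 8
(Av)_2 = 4*-2 + -2*0 + 3*-5 = -23
(Av)_3 = 0*-2 + 3*0 + 2*-5 = -10
Av = [8, -23, -10]
Then v^T (Av) = -2*8 + 0*-23 + -5*-10
= -16 + 0 + 50 = 34

34


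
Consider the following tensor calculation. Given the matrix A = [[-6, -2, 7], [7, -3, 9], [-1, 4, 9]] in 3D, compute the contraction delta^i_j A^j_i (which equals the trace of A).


The contraction (trace) of a rank-2 tensor is the sum of its diagonal elements.
Diagonal entries: A[1,1] = -6, A[2,2] = -3, A[3,3] = 9
Tr(A) = -6 + -3 + 9 = 0

0


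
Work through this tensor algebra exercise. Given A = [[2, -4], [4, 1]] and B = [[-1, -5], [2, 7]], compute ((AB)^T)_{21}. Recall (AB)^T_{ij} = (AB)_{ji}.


(AB)^T_{ij} = (AB)_{ji} = sum_k A_{jk} B_{ki}.
For i=2, j=1 we need (AB)_{12}:
A_{11} * B_{12} = 2 * -5 = -10
A_{12} * B_{22} = -4 * 7 = -28
Sum = -10 + -28 = -38

-38


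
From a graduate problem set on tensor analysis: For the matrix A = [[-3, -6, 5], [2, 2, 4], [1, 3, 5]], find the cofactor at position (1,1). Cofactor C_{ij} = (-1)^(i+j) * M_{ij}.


To find cofactor C_{11}, delete row 1 and column 1.
The resulting 2x2 submatrix is: [[2, 4], [3, 5]]
Minor M_{11} = 2*5 - 4*3
  = 10 - 12 = -2
Sign = (-1)^(1+1) = (-1)^2 = 1
Cofactor C_{11} = 1 * -2 = -2

-2


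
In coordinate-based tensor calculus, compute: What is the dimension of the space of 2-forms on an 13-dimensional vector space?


The dimension of the space of p-forms on an n-dimensional space is C(n, p).
n = 13, p = 2
C(13, 2) = 13! / (2! * 11!) = 78

78


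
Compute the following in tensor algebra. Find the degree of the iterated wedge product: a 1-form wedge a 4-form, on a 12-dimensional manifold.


The degree of a wedge product is the sum of the degrees of the individual forms.
Degrees: 1, 4
Total degree = 1 + 4 = 5

5


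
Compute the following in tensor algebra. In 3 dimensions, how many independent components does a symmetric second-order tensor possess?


A symmetric rank-2 tensor in d dimensions has d(d+1)/2 independent components.
d = 3
d(d+1)/2 = 3 * 4 / 2 = 12 / 2 = 6

6


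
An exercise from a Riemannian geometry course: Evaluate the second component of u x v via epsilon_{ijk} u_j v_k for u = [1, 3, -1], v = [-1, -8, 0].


(u x v)_2 = sum_{j,k} epsilon_{2jk} u_j v_k. Only permutations of (1,2,3) contribute; the two non-zero terms are:
eps_{213} u_1 v_3 = -1 * 1 * 0 = 0
eps_{231} u_3 v_1 = 1 * -1 * -1 = 1
(u x v)_2 = 1

1


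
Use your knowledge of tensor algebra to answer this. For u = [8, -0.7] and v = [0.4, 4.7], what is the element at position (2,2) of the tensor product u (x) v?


The outer product entry T_{ij} = u_i * v_j.
We need i=2, j=2.
u_2 = -0.7, v_2 = 4.7
T_{2,2} = -0.7 * 4.7 = -3.29

-3.29


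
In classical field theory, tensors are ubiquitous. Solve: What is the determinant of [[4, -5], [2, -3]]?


For a 2x2 matrix [[a, b], [c, d]], det = a*d - b*c.
a = 4, b = -5, c = 2, d = -3
a*d = 4 * -3 = -12
b*c = -5 * 2 = -10
det = -12 - -10 = -2

-2


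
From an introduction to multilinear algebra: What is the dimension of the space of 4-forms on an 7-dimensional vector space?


The dimension of the space of p-forms on an n-dimensional space is C(n, p).
n = 7, p = 4
C(7, 4) = 7! / (4! * 3!) = 35

35


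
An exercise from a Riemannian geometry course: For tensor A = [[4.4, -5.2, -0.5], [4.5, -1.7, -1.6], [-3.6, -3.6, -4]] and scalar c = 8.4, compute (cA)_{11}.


Scalar multiplication: (cA)_{ij} = c * A_{ij}.
c = 8.4
A_{11} = 4.4
(cA)_{11} = 8.4 * 4.4 = 36.96

36.96


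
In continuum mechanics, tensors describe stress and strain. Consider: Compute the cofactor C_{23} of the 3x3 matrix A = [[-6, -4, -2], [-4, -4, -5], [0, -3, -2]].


To find cofactor C_{23}, delete row 2 and column 3.
The resulting 2x2 submatrix is: [[-6, -4], [0, -3]]
Minor M_{23} = -6*-3 - -4*0
  = 18 - 0 = 18
Sign = (-1)^(2+3) = (-1)^5 = -1
Cofactor C_{23} = -1 * 18 = -18

-18


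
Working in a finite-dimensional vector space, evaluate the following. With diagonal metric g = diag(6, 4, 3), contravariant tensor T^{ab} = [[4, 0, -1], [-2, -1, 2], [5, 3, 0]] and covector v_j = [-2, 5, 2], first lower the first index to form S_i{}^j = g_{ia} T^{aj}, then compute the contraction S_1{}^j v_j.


Step 1: lower the first index. For a diagonal metric, g_{ia} T^{aj} = g_{ii} T^{ij} (no sum on i).
g_{11} = 6
S_1{}^1 = 6 * T^{11} = 6 * 4 = 24
S_1{}^2 = 6 * T^{12} = 6 * 0 = 0
S_1{}^3 = 6 * T^{13} = 6 * -1 = -6
Step 2: contract S_1{}^j with v_j.
S_1{}^1 * v_1 = 24 * -2 = -48
S_1{}^2 * v_2 = 0 * 5 = 0
S_1{}^3 * v_3 = -6 * 2 = -12
Result = -48 + 0 + -12 = -60

-60


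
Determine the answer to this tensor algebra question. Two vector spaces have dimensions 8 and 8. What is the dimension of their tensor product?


The dimension of a tensor product is the product of dimensions.
dim(V) = 8, dim(W) = 8
dim(V (x) W) = 8 * 8 = 64

64


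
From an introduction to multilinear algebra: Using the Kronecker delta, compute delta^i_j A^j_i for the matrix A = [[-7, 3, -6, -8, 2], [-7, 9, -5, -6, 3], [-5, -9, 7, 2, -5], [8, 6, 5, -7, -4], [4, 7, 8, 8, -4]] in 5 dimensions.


The contraction (trace) of a rank-2 tensor is the sum of its diagonal elements.
Diagonal entries: A[1,1] = -7, A[2,2] = 9, A[3,3] = 7, A[4,4] = -7, A[5,5] = -4
Tr(A) = -7 + 9 + 7 + -7 + -4 = -2

-2


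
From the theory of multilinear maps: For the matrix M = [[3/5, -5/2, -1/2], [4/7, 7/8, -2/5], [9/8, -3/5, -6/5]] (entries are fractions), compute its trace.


The trace is the sum of diagonal entries.
Diagonal: M[1,1] = 3/5, M[2,2] = 7/8, M[3,3] = -6/5
Tr(M) = 3/5 + 7/8 + -6/5
Computing step by step:
After adding M[1,1]: 3/5
After adding M[2,2]: 59/40
After adding M[3,3]: 11/40
Tr(M) = 11/40

11/40


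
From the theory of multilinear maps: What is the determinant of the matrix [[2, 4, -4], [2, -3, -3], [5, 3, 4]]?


Expanding along the first row, det(A) = a11*M_11 - a12*M_12 + a13*M_13, where M_1j is the (1,j) minor.
Minor M_11 = -3*4 - -3*3 = -3
Minor M_12 = 2*4 - -3*5 = 23
Minor M_13 = 2*3 - -3*5 = 21
det = 2*(-3) - 4*(23) + -4*(21)
    = -6 - 92 + -84
    = -182

-182


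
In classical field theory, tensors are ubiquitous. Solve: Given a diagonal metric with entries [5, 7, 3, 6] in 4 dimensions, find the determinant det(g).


For a diagonal metric, the determinant is the product of diagonal entries.
Diagonal entries: 5, 7, 3, 6
det(g) = 5 * 7 * 3 * 6 = 630

630


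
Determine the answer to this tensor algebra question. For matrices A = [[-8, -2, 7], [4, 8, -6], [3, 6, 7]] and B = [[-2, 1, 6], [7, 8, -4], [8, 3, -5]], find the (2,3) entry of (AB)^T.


(AB)^T_{ij} = (AB)_{ji} = sum_k A_{jk} B_{ki}.
For i=2, j=3 we need (AB)_{32}:
A_{31} * B_{12} = 3 * 1 = 3
A_{32} * B_{22} = 6 * 8 = 48
A_{33} * B_{32} = 7 * 3 = 21
Sum = 3 + 48 + 21 = 72

72


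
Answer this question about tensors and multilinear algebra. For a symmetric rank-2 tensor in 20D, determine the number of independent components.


A symmetric rank-2 tensor in d dimensions has d(d+1)/2 independent components.
d = 20
d(d+1)/2 = 20 * 21 / 2 = 420 / 2 = 210

210


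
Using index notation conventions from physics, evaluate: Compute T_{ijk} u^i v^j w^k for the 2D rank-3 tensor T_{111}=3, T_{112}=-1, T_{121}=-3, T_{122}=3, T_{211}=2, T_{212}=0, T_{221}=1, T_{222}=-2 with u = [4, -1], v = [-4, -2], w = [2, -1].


S = sum over i,j,k of T_{ijk} u_i v_j w_k. Expanding all 8 terms:
T_{111}*u_1*v_1*w_1 = 3*4*-4*2 = -96  (running total: -96)
T_{112}*u_1*v_1*w_2 = -1*4*-4*-1 = -16  (running total: -112)
T_{121}*u_1*v_2*w_1 = -3*4*-2*2 = 48  (running total: -64)
T_{122}*u_1*v_2*w_2 = 3*4*-2*-1 = 24  (running total: -40)
T_{211}*u_2*v_1*w_1 = 2*-1*-4*2 = 16  (running total: -24)
T_{212}*u_2*v_1*w_2 = 0*-1*-4*-1 = 0  (running total: -24)
T_{221}*u_2*v_2*w_1 = 1*-1*-2*2 = 4  (running total: -20)
T_{222}*u_2*v_2*w_2 = -2*-1*-2*-1 = 4  (running total: -16)
S = -16

-16


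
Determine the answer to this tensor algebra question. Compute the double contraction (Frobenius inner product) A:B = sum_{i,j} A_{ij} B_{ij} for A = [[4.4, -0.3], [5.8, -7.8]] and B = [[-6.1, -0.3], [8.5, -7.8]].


A:B = sum over all i,j of A_{ij} * B_{ij}.
Row 1: 4.4*-6.1=-26.84, -0.3*-0.3=0.09 => row sum = -26.75
Row 2: 5.8*8.5=49.3, -7.8*-7.8=60.84 => row sum = 110.14
Total = -26.75 + 110.14 = 83.39

83.39


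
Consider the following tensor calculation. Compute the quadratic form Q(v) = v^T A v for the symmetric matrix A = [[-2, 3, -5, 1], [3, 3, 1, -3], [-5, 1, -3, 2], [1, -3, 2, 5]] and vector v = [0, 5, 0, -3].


First compute Av:
(Av)_1 = -2*0 + 3*5 + -5*0 + 1*-3 = 12
(Av)_2 = 3*0 + 3*5 + 1*0 + -3*-3 = 24
(Av)_3 = -5*0 + 1*5 + -3*0 + 2*-3 = -1
(Av)_4 = 1*0 + -3*5 + 2*0 + 5*-3 = -30
Av = [12, 24, -1, -30]
Then v^T (Av) = 0*12 + 5*24 + 0*-1 + -3*-30
= 0 + 120 + 0 + 90 = 210

210


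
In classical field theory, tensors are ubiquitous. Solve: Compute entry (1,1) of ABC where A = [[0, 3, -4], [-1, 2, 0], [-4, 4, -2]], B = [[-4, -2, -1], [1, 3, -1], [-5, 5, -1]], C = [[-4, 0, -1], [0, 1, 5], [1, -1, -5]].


(ABC)_{11} = sum_m (AB)_{1m} C_{m1}. First compute row 1 of AB.
(AB)_{11} = 0*-4 + 3*1 + -4*-5 = 23
(AB)_{12} = 0*-2 + 3*3 + -4*5 = -11
(AB)_{13} = 0*-1 + 3*-1 + -4*-1 = 1
Now contract with column 1 of C:
(AB)_{11} * C_{11} = 23 * -4 = -92
(AB)_{12} * C_{21} = -11 * 0 = 0
(AB)_{13} * C_{31} = 1 * 1 = 1
(ABC)_{11} = -92 + 0 + 1 = -91

-91


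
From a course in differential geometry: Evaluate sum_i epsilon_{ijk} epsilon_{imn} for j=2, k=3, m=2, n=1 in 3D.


Using the identity: epsilon_{ijk} epsilon_{imn} = delta_{jm} delta_{kn} - delta_{jn} delta_{km}.
delta_{22} = 1
delta_{31} = 0
delta_{21} = 0
delta_{32} = 0
Result = 1 * 0 - 0 * 0 = 0 - 0 = 0

0


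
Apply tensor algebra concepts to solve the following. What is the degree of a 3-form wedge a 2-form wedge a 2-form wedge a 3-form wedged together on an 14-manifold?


The degree of a wedge product is the sum of the degrees of the individual forms.
Degrees: 3, 2, 2, 3
Total degree = 3 + 2 + 2 + 3 = 10

10


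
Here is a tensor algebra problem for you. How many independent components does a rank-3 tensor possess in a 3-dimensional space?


The number of components of a rank-r tensor in d dimensions is d^r.
Here d = 3 and r = 3.
3^3 = 27

27


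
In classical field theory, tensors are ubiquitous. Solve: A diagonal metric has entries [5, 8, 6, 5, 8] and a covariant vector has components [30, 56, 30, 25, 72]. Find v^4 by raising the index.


To raise an index with a diagonal metric: v^i = v_i / g_{ii}.
For index 4: v_4 = 25, g_{44} = 5
v^4 = 25 / 5 = 5

5


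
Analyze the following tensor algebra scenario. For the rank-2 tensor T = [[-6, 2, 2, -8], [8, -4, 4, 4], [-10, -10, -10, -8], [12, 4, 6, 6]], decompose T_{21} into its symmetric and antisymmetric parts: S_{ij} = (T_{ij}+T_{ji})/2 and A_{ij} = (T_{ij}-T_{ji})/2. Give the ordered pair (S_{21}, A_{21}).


T_{21} = 8
T_{12} = 2
S_{21} = (8 + 2)/2 = 10/2 = 5
A_{21} = (8 - 2)/2 = 6/2 = 3
Check: S + A = 5 + 3 = 8 = T_{21}.

(5, 3)


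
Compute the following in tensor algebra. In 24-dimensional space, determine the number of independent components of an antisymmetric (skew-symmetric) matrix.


An antisymmetric rank-2 tensor satisfies A_{ij} = -A_{ji}, so diagonal entries are zero.
The independent components are the upper-triangular entries: C(n, 2) = n(n-1)/2.
n = 24
C(24, 2) = 24 * 23 / 2 = 552 / 2 = 276

276


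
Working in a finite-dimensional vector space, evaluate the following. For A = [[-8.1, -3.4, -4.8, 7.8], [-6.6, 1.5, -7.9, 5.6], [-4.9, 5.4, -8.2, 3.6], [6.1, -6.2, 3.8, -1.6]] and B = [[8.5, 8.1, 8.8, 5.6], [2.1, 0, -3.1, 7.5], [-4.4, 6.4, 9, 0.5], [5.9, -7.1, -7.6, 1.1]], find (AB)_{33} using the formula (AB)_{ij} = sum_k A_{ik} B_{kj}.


(AB)_{ij} = sum_k A_{ik} B_{kj}.
For i=3, j=3:
A_{31} * B_{13} = -4.9 * 8.8 = -43.12
A_{32} * B_{23} = 5.4 * -3.1 = -16.74
A_{33} * B_{33} = -8.2 * 9 = -73.8
A_{34} * B_{43} = 3.6 * -7.6 = -27.36
Sum = -43.12 + -16.74 + -73.8 + -27.36 = -161.02

-161.02


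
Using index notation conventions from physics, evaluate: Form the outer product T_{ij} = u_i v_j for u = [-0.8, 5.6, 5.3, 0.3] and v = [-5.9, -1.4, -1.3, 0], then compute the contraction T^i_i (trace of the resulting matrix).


The outer product gives T_{ij} = u_i v_j.
The trace (contraction) is Tr(T) = sum_i T_{ii} = sum_i u_i v_i.
Diagonal entries:
T_{11} = u_1 * v_1 = -0.8 * -5.9 = 4.72
T_{22} = u_2 * v_2 = 5.6 * -1.4 = -7.84
T_{33} = u_3 * v_3 = 5.3 * -1.3 = -6.89
T_{44} = u_4 * v_4 = 0.3 * 0 = 0
Tr(T) = 4.72 + -7.84 + -6.89 + 0 = -10.01

-10.01


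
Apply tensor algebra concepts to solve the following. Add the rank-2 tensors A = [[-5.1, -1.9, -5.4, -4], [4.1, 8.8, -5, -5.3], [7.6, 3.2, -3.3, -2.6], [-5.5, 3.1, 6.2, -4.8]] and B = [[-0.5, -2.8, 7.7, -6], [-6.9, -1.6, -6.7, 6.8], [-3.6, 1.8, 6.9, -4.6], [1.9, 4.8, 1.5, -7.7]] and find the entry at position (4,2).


Tensor addition is component-wise: (A + B)_{ij} = A_{ij} + B_{ij}.
A_{42} = 3.1
B_{42} = 4.8
(A + B)_{42} = 3.1 + 4.8 = 7.9

7.9


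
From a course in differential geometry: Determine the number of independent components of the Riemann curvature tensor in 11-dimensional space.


The Riemann tensor in d dimensions has d^2(d^2 - 1)/12 independent components.
d = 11, so d^2 = 121
d^2 - 1 = 120
d^2(d^2 - 1) = 121 * 120 = 14520
Divide by 12: 14520 / 12 = 1210

1210


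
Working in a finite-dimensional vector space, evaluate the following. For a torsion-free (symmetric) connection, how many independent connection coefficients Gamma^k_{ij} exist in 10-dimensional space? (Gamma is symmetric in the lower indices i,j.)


Christoffel symbols Gamma^k_{ij} are symmetric in i,j, so there are d * d(d+1)/2 independent symbols.
d = 10
d(d+1)/2 = 10 * 11 / 2 = 55
Total = 10 * 55 = 550

550


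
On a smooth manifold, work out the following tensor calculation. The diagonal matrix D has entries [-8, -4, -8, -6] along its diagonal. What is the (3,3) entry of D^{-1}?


For a diagonal matrix, the inverse has entries (D^{-1})_{ii} = 1/d_{ii}.
The diagonal entries are: d_{11} = -8, d_{22} = -4, d_{33} = -8, d_{44} = -6
We need (D^{-1})_{33} = 1/d_{33} = 1/-8 = -1/8

-1/8


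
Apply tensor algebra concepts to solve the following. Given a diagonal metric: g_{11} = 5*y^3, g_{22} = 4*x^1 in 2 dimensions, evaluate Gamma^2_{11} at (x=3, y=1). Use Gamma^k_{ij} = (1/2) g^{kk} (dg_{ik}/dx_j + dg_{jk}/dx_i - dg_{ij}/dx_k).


For a diagonal metric, Gamma^k_{ij} = (1/2) g^{kk} (dg_{ik}/dx_j + dg_{jk}/dx_i - dg_{ij}/dx_k).
The metric is diagonal, so g_{ab} = 0 for a != b.
At the given point: g_{11} = 5, g_{22} = 12
g^{22} = 1/12
dg_{12}/dx_1 = 0 (off-diagonal)
dg_{12}/dx_1 = 0 (off-diagonal)
dg_{11}/dx_2 = dg_{11}/dx_2 = 15
Numerator = 0 + 0 - 15 = -15
Gamma^2_{11} = -15 / (2 * 12) = -5/8

-5/8


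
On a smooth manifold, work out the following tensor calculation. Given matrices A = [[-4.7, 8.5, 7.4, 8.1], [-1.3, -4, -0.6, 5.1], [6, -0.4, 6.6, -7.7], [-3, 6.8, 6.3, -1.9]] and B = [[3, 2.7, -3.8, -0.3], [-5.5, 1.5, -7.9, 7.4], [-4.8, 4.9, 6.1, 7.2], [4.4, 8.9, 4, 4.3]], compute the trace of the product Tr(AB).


Tr(AB) = sum_i (AB)_{ii} where (AB)_{ii} = sum_k A_{ik} B_{ki}.
(AB)_{11} = -4.7*3 + 8.5*-5.5 + 7.4*-4.8 + 8.1*4.4 = -60.73
(AB)_{22} = -1.3*2.7 + -4*1.5 + -0.6*4.9 + 5.1*8.9 = 32.94
(AB)_{33} = 6*-3.8 + -0.4*-7.9 + 6.6*6.1 + -7.7*4 = -10.18
(AB)_{44} = -3*-0.3 + 6.8*7.4 + 6.3*7.2 + -1.9*4.3 = 88.41
Tr(AB) = -60.73 + 32.94 + -10.18 + 88.41 = 50.44

50.44


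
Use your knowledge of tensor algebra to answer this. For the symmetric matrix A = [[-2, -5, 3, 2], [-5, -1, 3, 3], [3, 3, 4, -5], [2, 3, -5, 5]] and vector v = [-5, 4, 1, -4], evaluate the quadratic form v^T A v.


First compute Av:
(Av)_1 = -2*-5 + -5*4 + 3*1 + 2*-4 = -15
(Av)_2 = -5*-5 + -1*4 + 3*1 + 3*-4 = 12
(Av)_3 = 3*-5 + 3*4 + 4*1 + -5*-4 = 21
(Av)_4 = 2*-5 + 3*4 + -5*1 + 5*-4 = -23
Av = [-15, 12, 21, -23]
Then v^T (Av) = -5*-15 + 4*12 + 1*21 + -4*-23
= 75 + 48 + 21 + 92 = 236

236


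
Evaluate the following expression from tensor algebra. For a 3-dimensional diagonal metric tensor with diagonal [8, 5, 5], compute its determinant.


For a diagonal metric, the determinant is the product of diagonal entries.
Diagonal entries: 8, 5, 5
det(g) = 8 * 5 * 5 = 200

200


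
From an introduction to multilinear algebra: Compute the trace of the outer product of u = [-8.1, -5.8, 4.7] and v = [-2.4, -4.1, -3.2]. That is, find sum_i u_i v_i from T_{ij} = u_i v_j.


The outer product gives T_{ij} = u_i v_j.
The trace (contraction) is Tr(T) = sum_i T_{ii} = sum_i u_i v_i.
Diagonal entries:
T_{11} = u_1 * v_1 = -8.1 * -2.4 = 19.44
T_{22} = u_2 * v_2 = -5.8 * -4.1 = 23.78
T_{33} = u_3 * v_3 = 4.7 * -3.2 = -15.04
Tr(T) = 19.44 + 23.78 + -15.04 = 28.18

28.18


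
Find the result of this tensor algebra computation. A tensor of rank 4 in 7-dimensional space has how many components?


The number of components of a rank-r tensor in d dimensions is d^r.
Here d = 7 and r = 4.
7^4 = 2401

2401


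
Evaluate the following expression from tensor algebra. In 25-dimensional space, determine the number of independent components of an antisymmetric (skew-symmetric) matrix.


An antisymmetric rank-2 tensor satisfies A_{ij} = -A_{ji}, so diagonal entries are zero.
The independent components are the upper-triangular entries: C(n, 2) = n(n-1)/2.
n = 25
C(25, 2) = 25 * 24 / 2 = 600 / 2 = 300

300


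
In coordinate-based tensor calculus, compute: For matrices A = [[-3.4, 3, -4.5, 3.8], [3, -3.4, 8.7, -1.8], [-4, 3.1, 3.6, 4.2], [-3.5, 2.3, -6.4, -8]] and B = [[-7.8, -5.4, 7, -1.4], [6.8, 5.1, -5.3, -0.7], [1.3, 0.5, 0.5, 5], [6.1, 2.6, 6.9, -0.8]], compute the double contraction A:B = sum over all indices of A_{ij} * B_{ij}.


A:B = sum over all i,j of A_{ij} * B_{ij}.
Row 1: -3.4*-7.8=26.52, 3*-5.4=-16.2, -4.5*7=-31.5, 3.8*-1.4=-5.32 => row sum = -26.5
Row 2: 3*6.8=20.4, -3.4*5.1=-17.34, 8.7*-5.3=-46.11, -1.8*-0.7=1.26 => row sum = -41.79
Row 3: -4*1.3=-5.2, 3.1*0.5=1.55, 3.6*0.5=1.8, 4.2*5=21 => row sum = 19.15
Row 4: -3.5*6.1=-21.35, 2.3*2.6=5.98, -6.4*6.9=-44.16, -8*-0.8=6.4 => row sum = -53.13
Total = -26.5 + -41.79 + 19.15 + -53.13 = -102.27

-102.27


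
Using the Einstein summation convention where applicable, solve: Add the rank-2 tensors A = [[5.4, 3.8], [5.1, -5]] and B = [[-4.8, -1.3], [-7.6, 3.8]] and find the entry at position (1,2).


Tensor addition is component-wise: (A + B)_{ij} = A_{ij} + B_{ij}.
A_{12} = 3.8
B_{12} = -1.3
(A + B)_{12} = 3.8 + -1.3 = 2.5

2.5


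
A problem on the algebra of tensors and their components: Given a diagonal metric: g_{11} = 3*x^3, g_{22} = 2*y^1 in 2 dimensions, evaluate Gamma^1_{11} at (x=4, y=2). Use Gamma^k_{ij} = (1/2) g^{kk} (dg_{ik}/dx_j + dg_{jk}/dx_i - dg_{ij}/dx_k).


For a diagonal metric, Gamma^k_{ij} = (1/2) g^{kk} (dg_{ik}/dx_j + dg_{jk}/dx_i - dg_{ij}/dx_k).
The metric is diagonal, so g_{ab} = 0 for a != b.
At the given point: g_{11} = 192, g_{22} = 4
g^{11} = 1/192
dg_{11}/dx_1 = dg_{11}/dx_1 = 144
dg_{11}/dx_1 = dg_{11}/dx_1 = 144
dg_{11}/dx_1 = dg_{11}/dx_1 = 144
Numerator = 144 + 144 - 144 = 144
Gamma^1_{11} = 144 / (2 * 192) = 3/8

3/8


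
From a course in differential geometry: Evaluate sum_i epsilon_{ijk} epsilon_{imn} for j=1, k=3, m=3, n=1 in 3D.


Using the identity: epsilon_{ijk} epsilon_{imn} = delta_{jm} delta_{kn} - delta_{jn} delta_{km}.
delta_{13} = 0
delta_{31} = 0
delta_{11} = 1
delta_{33} = 1
Result = 0 * 0 - 1 * 1 = 0 - 1 = -1

-1


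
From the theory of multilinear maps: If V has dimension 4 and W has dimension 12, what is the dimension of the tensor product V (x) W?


The dimension of a tensor product is the product of dimensions.
dim(V) = 4, dim(W) = 12
dim(V (x) W) = 4 * 12 = 48

48


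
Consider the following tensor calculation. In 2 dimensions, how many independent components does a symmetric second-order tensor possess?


A symmetric rank-2 tensor in d dimensions has d(d+1)/2 independent components.
d = 2
d(d+1)/2 = 2 * 3 / 2 = 6 / 2 = 3

3


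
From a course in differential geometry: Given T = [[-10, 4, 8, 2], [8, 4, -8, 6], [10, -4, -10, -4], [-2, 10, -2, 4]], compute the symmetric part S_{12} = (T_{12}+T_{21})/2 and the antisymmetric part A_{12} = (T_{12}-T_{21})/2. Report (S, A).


T_{12} = 4
T_{21} = 8
S_{12} = (4 + 8)/2 = 12/2 = 6
A_{12} = (4 - 8)/2 = -4/2 = -2
Check: S + A = 6 + -2 = 4 = T_{12}.

(6, -2)


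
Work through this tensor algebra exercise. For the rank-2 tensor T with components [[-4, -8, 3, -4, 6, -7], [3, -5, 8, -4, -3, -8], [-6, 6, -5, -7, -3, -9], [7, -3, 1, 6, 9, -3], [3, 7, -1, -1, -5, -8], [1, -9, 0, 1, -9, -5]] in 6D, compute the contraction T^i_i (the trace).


The contraction (trace) of a rank-2 tensor is the sum of its diagonal elements.
Diagonal entries: A[1,1] = -4, A[2,2] = -5, A[3,3] = -5, A[4,4] = 6, A[5,5] = -5, A[6,6] = -5
Tr(A) = -4 + -5 + -5 + 6 + -5 + -5 = -18

-18


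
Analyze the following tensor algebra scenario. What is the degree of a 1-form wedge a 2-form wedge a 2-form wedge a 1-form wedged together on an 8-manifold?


The degree of a wedge product is the sum of the degrees of the individual forms.
Degrees: 1, 2, 2, 1
Total degree = 1 + 2 + 2 + 1 = 6

6


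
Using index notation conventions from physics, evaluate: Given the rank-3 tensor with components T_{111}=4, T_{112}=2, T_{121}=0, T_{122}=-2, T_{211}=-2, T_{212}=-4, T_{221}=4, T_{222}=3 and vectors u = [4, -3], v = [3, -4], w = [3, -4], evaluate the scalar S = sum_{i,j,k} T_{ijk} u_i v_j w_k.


S = sum over i,j,k of T_{ijk} u_i v_j w_k. Expanding all 8 terms:
T_{111}*u_1*v_1*w_1 = 4*4*3*3 = 144  (running total: 144)
T_{112}*u_1*v_1*w_2 = 2*4*3*-4 = -96  (running total: 48)
T_{121}*u_1*v_2*w_1 = 0*4*-4*3 = 0  (running total: 48)
T_{122}*u_1*v_2*w_2 = -2*4*-4*-4 = -128  (running total: -80)
T_{211}*u_2*v_1*w_1 = -2*-3*3*3 = 54  (running total: -26)
T_{212}*u_2*v_1*w_2 = -4*-3*3*-4 = -144  (running total: -170)
T_{221}*u_2*v_2*w_1 = 4*-3*-4*3 = 144  (running total: -26)
T_{222}*u_2*v_2*w_2 = 3*-3*-4*-4 = -144  (running total: -170)
S = -170

-170
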